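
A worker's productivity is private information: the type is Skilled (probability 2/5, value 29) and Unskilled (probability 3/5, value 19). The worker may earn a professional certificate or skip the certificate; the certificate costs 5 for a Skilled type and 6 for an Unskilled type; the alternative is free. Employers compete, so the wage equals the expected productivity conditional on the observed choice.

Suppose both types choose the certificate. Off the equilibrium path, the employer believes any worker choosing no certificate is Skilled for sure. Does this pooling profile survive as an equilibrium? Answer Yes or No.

No

On path, the employer holds the prior and pays 2/5·29 + 3/5·19 = 23. Off path (no certificate), believing Skilled, it pays 29.
Skilled: the certificate nets 23 − 5 = 18; no certificate nets 29. Skilled would deviate.
Unskilled: the certificate nets 23 − 6 = 17; no certificate nets 29. Unskilled would deviate.
A type deviates, so pooling fails.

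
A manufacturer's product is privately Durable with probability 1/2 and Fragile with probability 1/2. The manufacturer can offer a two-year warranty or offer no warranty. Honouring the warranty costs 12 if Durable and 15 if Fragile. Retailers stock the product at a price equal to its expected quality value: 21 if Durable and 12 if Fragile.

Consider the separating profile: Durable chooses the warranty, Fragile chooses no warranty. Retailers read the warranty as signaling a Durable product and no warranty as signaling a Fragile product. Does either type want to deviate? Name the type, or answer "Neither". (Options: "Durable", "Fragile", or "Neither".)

The warranty pays 21; no warranty pays 12.
Durable: assigned the warranty, nets 21 − 12 = 9; deviating to no warranty nets 12.
Fragile: assigned no warranty, nets 12; deviating to the warranty nets 21 − 15 = 6.
The Durable type gains 3 by deviating.

Durable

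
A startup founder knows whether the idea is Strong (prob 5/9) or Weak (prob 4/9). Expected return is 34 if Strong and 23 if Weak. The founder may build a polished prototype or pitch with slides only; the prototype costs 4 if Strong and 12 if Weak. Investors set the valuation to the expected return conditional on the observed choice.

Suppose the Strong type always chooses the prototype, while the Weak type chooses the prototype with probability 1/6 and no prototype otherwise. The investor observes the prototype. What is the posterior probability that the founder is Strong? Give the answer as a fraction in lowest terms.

P(the prototype) = (5/9)·1 + (4/9)·(1/6) = 17/27.
By Bayes' rule, P(Strong | the prototype) = (5/9) / (17/27) = 15/17.

15/17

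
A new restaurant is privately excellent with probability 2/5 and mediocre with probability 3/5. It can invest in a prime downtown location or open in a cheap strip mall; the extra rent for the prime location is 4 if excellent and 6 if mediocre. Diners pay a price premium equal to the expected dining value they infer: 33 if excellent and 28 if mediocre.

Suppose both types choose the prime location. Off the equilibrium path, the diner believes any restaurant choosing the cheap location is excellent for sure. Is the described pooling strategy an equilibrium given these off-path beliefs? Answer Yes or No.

On path, the diner holds the prior and pays 2/5·33 + 3/5·28 = 30. Off path (the cheap location), believing excellent, it pays 33.
excellent: the prime location nets 30 − 4 = 26; the cheap location nets 33. excellent would deviate.
mediocre: the prime location nets 30 − 6 = 24; the cheap location nets 33. mediocre would deviate.
A type deviates, so pooling fails.

No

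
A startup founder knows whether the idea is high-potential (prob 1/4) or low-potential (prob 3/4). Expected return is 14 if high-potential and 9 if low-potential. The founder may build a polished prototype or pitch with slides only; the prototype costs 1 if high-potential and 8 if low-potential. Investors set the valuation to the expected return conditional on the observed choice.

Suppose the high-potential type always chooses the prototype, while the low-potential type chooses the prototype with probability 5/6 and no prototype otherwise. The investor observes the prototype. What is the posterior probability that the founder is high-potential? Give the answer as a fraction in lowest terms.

P(the prototype) = (1/4)·1 + (3/4)·(5/6) = 7/8.
By Bayes' rule, P(high-potential | the prototype) = (1/4) / (7/8) = 2/7.

2/7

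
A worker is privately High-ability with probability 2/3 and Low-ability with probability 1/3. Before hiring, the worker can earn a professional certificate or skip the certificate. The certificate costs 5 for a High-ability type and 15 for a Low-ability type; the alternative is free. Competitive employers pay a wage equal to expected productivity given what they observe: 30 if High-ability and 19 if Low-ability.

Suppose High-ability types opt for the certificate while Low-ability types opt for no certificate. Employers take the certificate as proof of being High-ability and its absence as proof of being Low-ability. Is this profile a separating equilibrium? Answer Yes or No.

Under these beliefs, the certificate earns wage 30 and no certificate earns wage 19.
High-ability: the certificate nets 30 − 5 = 25; no certificate nets 19. High-ability prefers the certificate.
Low-ability: the certificate nets 30 − 15 = 15; no certificate nets 19. Low-ability prefers no certificate.
Neither type deviates, so the separating profile is an equilibrium.

Yes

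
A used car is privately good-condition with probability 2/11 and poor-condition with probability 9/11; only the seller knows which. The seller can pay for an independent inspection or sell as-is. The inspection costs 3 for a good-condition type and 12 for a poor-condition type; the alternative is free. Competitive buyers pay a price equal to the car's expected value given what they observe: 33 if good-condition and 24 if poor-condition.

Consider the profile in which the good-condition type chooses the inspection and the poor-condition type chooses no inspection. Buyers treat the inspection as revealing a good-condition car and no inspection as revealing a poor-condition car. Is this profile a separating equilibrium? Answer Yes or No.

Under these beliefs, the inspection earns price 33 and no inspection earns price 24.
good-condition: the inspection nets 33 − 3 = 30; no inspection nets 24. good-condition prefers the inspection.
poor-condition: the inspection nets 33 − 12 = 21; no inspection nets 24. poor-condition prefers no inspection.
Neither type deviates, so the separating profile is an equilibrium.

Yes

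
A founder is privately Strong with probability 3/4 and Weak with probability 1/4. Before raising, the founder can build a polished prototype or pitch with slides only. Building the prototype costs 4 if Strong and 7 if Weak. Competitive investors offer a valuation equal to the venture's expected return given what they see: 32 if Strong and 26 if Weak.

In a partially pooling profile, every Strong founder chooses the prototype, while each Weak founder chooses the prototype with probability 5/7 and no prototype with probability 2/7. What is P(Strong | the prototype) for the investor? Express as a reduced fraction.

P(the prototype) = (3/4)·1 + (1/4)·(5/7) = 13/14.
By Bayes' rule, P(Strong | the prototype) = (3/4) / (13/14) = 21/26.

21/26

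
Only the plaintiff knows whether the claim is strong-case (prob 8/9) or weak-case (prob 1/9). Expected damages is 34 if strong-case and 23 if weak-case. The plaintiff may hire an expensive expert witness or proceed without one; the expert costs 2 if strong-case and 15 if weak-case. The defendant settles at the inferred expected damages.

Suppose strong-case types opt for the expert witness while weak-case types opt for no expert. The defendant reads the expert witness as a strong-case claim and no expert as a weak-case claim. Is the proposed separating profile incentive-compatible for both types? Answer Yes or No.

Yes

Under these beliefs, the expert witness earns settlement 34 and no expert earns settlement 23.
strong-case: the expert witness nets 34 − 2 = 32; no expert nets 23. strong-case prefers the expert witness.
weak-case: the expert witness nets 34 − 15 = 19; no expert nets 23. weak-case prefers no expert.
Neither type deviates, so the separating profile is an equilibrium.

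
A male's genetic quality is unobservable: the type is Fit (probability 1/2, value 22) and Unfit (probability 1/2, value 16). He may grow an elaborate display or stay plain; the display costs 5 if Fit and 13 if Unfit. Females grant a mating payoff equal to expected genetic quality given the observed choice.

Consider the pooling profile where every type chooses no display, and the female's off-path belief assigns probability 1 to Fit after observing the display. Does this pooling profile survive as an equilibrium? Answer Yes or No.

On path, the female holds the prior and pays 1/2·22 + 1/2·16 = 19. Off path (the display), believing Fit, it pays 22.
Fit: no display nets 19; the display nets 22 − 5 = 17. Fit stays.
Unfit: no display nets 19; the display nets 22 − 13 = 9. Unfit stays.
No type deviates, so pooling is sustained.

Yes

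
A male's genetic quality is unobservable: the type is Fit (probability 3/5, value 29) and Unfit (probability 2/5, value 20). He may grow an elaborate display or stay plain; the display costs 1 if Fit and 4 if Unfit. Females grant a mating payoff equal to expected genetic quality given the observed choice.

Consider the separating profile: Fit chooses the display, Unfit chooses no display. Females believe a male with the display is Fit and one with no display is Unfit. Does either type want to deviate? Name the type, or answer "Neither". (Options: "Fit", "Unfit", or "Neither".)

The display pays 29; no display pays 20.
Fit: assigned the display, nets 29 − 1 = 28; deviating to no display nets 20.
Unfit: assigned no display, nets 20; deviating to the display nets 29 − 4 = 25.
The Unfit type gains 5 by deviating.

Unfit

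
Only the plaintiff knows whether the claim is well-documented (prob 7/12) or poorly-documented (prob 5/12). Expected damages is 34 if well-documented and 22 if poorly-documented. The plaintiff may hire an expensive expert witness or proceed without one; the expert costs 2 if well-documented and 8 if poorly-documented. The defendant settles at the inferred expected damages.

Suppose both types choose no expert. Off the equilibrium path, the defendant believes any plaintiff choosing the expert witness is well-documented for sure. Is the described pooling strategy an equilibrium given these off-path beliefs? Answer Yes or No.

No

On path, the defendant holds the prior and pays 7/12·34 + 5/12·22 = 29. Off path (the expert witness), believing well-documented, it pays 34.
well-documented: no expert nets 29; the expert witness nets 34 − 2 = 32. well-documented would deviate.
poorly-documented: no expert nets 29; the expert witness nets 34 − 8 = 26. poorly-documented stays.
A type deviates, so pooling fails.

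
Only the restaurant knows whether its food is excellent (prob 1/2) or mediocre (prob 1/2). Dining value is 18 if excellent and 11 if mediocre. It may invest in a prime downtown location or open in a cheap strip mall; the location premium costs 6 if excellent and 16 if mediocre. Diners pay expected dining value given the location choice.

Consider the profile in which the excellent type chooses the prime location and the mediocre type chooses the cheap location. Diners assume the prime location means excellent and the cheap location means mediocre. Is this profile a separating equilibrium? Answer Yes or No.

Under these beliefs, the prime location earns price premium 18 and the cheap location earns price premium 11.
excellent: the prime location nets 18 − 6 = 12; the cheap location nets 11. excellent prefers the prime location.
mediocre: the prime location nets 18 − 16 = 2; the cheap location nets 11. mediocre prefers the cheap location.
Neither type deviates, so the separating profile is an equilibrium.

Yes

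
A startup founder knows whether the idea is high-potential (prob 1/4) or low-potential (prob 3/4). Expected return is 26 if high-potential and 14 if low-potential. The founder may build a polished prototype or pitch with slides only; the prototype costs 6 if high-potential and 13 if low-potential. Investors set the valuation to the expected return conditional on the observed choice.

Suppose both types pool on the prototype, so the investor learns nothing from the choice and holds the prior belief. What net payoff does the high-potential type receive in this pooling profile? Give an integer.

Pooled valuation = 1/4·26 + 3/4·14 = 17.
high-potential pays cost 6 for the prototype, so net payoff = 17 − 6 = 11.

11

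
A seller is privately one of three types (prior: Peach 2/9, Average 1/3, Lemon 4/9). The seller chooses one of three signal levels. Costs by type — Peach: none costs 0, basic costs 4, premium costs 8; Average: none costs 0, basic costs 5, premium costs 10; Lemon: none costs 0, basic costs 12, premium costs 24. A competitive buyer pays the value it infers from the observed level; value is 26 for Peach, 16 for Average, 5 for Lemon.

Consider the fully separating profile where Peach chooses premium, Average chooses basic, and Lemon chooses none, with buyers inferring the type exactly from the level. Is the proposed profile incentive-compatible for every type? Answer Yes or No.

Separating prices: premium → 26, basic → 16, none → 5.
Peach (assigned premium): none: 5 − 0 = 5; basic: 16 − 4 = 12; premium: 26 − 8 = 18. Peach stays.
Average (assigned basic): none: 5 − 0 = 5; basic: 16 − 5 = 11; premium: 26 − 10 = 16. Average prefers premium.
Lemon (assigned none): none: 5 − 0 = 5; basic: 16 − 12 = 4; premium: 26 − 24 = 2. Lemon stays.
At least one type deviates; the separating profile fails.

No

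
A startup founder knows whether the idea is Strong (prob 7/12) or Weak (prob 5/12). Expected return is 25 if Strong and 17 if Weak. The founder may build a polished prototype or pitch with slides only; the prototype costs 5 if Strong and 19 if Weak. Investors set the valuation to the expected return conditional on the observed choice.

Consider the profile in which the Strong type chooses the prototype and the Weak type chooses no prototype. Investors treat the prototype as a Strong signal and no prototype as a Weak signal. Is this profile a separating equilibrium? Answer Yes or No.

Yes

Under these beliefs, the prototype earns valuation 25 and no prototype earns valuation 17.
Strong: the prototype nets 25 − 5 = 20; no prototype nets 17. Strong prefers the prototype.
Weak: the prototype nets 25 − 19 = 6; no prototype nets 17. Weak prefers no prototype.
Neither type deviates, so the separating profile is an equilibrium.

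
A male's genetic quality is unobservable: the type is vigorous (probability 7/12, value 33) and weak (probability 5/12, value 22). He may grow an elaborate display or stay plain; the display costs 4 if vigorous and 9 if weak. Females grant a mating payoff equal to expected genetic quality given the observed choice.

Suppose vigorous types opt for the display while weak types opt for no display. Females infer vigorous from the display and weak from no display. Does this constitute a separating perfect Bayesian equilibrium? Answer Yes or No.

No

Under these beliefs, the display earns mating payoff 33 and no display earns mating payoff 22.
vigorous: the display nets 33 − 4 = 29; no display nets 22. vigorous prefers the display.
weak: the display nets 33 − 9 = 24; no display nets 22. weak would deviate to the display.
weak has a profitable deviation, so the profile is not an equilibrium.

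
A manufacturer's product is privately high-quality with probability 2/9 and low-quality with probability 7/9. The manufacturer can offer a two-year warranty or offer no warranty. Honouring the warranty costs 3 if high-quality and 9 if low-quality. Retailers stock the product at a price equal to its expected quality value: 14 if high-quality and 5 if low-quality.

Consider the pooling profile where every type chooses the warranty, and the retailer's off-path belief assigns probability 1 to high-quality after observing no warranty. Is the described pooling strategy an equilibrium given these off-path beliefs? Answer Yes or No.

On path, the retailer holds the prior and pays 2/9·14 + 7/9·5 = 7. Off path (no warranty), believing high-quality, it pays 14.
high-quality: the warranty nets 7 − 3 = 4; no warranty nets 14. high-quality would deviate.
low-quality: the warranty nets 7 − 9 = -2; no warranty nets 14. low-quality would deviate.
A type deviates, so pooling fails.

No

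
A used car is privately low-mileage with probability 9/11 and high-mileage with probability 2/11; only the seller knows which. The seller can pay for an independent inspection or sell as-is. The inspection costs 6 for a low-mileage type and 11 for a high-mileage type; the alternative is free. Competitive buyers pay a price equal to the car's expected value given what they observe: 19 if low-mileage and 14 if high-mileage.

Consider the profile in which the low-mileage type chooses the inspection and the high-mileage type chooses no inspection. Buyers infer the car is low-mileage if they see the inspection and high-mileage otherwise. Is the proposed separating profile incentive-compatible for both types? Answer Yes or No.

Under these beliefs, the inspection earns price 19 and no inspection earns price 14.
low-mileage: the inspection nets 19 − 6 = 13; no inspection nets 14. low-mileage would deviate to no inspection.
high-mileage: the inspection nets 19 − 11 = 8; no inspection nets 14. high-mileage prefers no inspection.
low-mileage has a profitable deviation, so the profile is not an equilibrium.

No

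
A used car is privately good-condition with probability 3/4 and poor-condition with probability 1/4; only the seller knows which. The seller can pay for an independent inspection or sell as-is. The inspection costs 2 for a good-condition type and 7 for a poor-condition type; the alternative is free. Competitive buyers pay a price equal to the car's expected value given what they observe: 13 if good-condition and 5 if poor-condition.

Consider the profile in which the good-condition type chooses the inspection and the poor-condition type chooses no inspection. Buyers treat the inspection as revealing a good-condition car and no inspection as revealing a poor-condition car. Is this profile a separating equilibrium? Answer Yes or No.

Under these beliefs, the inspection earns price 13 and no inspection earns price 5.
good-condition: the inspection nets 13 − 2 = 11; no inspection nets 5. good-condition prefers the inspection.
poor-condition: the inspection nets 13 − 7 = 6; no inspection nets 5. poor-condition would deviate to the inspection.
poor-condition has a profitable deviation, so the profile is not an equilibrium.

No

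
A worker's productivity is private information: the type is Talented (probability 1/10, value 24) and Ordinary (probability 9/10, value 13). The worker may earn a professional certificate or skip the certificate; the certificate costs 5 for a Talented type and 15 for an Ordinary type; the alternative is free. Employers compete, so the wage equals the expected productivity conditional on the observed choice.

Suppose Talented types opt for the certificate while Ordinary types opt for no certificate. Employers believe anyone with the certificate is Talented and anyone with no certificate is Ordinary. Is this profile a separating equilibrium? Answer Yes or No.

Yes

Under these beliefs, the certificate earns wage 24 and no certificate earns wage 13.
Talented: the certificate nets 24 − 5 = 19; no certificate nets 13. Talented prefers the certificate.
Ordinary: the certificate nets 24 − 15 = 9; no certificate nets 13. Ordinary prefers no certificate.
Neither type deviates, so the separating profile is an equilibrium.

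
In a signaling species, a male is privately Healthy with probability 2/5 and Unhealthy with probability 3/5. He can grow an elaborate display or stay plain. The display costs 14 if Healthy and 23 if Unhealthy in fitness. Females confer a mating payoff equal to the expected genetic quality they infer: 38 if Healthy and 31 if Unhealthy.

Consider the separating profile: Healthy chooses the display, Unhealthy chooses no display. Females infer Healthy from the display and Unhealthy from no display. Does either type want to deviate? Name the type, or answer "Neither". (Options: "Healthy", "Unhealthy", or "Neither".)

The display pays 38; no display pays 31.
Healthy: assigned the display, nets 38 − 14 = 24; deviating to no display nets 31.
Unhealthy: assigned no display, nets 31; deviating to the display nets 38 − 23 = 15.
The Healthy type gains 7 by deviating.

Healthy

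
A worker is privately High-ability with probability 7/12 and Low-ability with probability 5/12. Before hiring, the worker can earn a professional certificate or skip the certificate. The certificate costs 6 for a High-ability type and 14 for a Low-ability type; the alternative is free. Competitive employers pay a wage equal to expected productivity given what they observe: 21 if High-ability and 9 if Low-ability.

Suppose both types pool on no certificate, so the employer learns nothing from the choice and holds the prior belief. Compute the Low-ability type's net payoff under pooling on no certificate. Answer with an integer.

16

Pooled wage = 7/12·21 + 5/12·9 = 16.
Low-ability pays no cost for no certificate, so net payoff = 16.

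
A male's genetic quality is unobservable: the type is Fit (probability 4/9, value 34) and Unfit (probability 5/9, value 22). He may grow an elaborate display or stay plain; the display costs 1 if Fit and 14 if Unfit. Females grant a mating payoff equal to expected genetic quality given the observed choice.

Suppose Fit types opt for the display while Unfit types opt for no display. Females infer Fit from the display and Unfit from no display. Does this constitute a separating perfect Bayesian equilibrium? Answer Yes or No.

Under these beliefs, the display earns mating payoff 34 and no display earns mating payoff 22.
Fit: the display nets 34 − 1 = 33; no display nets 22. Fit prefers the display.
Unfit: the display nets 34 − 14 = 20; no display nets 22. Unfit prefers no display.
Neither type deviates, so the separating profile is an equilibrium.

Yes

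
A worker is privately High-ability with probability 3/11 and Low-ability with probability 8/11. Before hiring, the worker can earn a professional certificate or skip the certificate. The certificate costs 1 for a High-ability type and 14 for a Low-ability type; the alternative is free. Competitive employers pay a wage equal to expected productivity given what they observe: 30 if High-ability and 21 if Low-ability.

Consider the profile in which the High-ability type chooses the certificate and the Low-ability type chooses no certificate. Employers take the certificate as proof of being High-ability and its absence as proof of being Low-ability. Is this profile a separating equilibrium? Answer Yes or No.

Under these beliefs, the certificate earns wage 30 and no certificate earns wage 21.
High-ability: the certificate nets 30 − 1 = 29; no certificate nets 21. High-ability prefers the certificate.
Low-ability: the certificate nets 30 − 14 = 16; no certificate nets 21. Low-ability prefers no certificate.
Neither type deviates, so the separating profile is an equilibrium.

Yes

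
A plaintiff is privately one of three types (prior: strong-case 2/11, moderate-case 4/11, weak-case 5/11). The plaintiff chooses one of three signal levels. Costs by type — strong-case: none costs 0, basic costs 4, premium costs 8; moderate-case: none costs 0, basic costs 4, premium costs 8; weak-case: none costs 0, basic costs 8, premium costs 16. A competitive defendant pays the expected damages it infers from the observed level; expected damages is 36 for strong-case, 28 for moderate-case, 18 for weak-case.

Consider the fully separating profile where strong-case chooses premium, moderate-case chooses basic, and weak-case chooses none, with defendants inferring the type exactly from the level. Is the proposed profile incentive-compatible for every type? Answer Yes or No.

Separating settlements: premium → 36, basic → 28, none → 18.
strong-case (assigned premium): none: 18 − 0 = 18; basic: 28 − 4 = 24; premium: 36 − 8 = 28. strong-case stays.
moderate-case (assigned basic): none: 18 − 0 = 18; basic: 28 − 4 = 24; premium: 36 − 8 = 28. moderate-case prefers premium.
weak-case (assigned none): none: 18 − 0 = 18; basic: 28 − 8 = 20; premium: 36 − 16 = 20. weak-case prefers basic.
At least one type deviates; the separating profile fails.

No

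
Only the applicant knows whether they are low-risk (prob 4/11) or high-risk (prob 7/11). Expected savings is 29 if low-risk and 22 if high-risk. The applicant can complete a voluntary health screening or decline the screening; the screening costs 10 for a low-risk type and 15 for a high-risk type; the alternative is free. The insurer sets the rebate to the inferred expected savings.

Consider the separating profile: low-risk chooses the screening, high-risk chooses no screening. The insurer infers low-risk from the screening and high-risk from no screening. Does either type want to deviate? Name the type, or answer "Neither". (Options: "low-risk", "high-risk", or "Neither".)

The screening pays 29; no screening pays 22.
low-risk: assigned the screening, nets 29 − 10 = 19; deviating to no screening nets 22.
high-risk: assigned no screening, nets 22; deviating to the screening nets 29 − 15 = 14.
The low-risk type gains 3 by deviating.

low-risk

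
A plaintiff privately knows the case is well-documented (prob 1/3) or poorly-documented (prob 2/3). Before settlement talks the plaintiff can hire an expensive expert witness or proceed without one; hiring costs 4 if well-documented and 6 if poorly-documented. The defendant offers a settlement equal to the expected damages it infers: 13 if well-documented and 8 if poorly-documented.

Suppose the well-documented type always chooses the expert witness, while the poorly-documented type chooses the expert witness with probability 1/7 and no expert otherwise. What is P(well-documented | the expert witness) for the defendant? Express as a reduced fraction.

7/9

P(the expert witness) = (1/3)·1 + (2/3)·(1/7) = 3/7.
By Bayes' rule, P(well-documented | the expert witness) = (1/3) / (3/7) = 7/9.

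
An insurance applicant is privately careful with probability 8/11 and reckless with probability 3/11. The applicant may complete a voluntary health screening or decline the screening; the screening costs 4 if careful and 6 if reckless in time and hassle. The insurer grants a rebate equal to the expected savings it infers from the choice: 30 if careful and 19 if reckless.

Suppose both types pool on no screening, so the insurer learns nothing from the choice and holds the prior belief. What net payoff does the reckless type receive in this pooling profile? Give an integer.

27

Pooled rebate = 8/11·30 + 3/11·19 = 27.
reckless pays no cost for no screening, so net payoff = 27.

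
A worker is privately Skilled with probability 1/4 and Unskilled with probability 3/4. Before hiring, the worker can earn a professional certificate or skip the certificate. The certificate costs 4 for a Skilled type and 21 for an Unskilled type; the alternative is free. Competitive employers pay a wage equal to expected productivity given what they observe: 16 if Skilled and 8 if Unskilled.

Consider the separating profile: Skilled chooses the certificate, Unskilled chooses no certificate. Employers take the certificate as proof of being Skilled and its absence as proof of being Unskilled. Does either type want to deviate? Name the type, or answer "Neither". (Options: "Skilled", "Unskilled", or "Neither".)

The certificate pays 16; no certificate pays 8.
Skilled: assigned the certificate, nets 16 − 4 = 12; deviating to no certificate nets 8.
Unskilled: assigned no certificate, nets 8; deviating to the certificate nets 16 − 21 = -5.
Both types strictly prefer their assigned action; no profitable deviation.

Neither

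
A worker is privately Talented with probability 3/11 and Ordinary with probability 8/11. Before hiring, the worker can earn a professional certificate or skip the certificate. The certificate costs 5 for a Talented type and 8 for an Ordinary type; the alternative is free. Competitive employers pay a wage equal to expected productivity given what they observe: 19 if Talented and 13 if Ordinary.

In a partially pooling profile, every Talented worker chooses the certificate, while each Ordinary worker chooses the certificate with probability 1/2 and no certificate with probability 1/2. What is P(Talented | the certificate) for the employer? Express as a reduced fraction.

P(the certificate) = (3/11)·1 + (8/11)·(1/2) = 7/11.
By Bayes' rule, P(Talented | the certificate) = (3/11) / (7/11) = 3/7.

3/7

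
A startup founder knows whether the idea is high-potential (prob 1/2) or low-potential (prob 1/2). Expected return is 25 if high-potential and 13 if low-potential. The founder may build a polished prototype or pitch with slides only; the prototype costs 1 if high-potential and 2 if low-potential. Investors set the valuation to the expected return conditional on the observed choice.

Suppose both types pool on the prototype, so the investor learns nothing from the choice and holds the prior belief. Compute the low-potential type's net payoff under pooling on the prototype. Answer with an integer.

Pooled valuation = 1/2·25 + 1/2·13 = 19.
low-potential pays cost 2 for the prototype, so net payoff = 19 − 2 = 17.

17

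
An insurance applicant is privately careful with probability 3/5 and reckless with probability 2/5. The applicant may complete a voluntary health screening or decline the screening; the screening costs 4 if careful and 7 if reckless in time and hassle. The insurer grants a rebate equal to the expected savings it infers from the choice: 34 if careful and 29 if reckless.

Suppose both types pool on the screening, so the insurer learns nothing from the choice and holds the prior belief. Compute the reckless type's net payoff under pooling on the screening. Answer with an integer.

25

Pooled rebate = 3/5·34 + 2/5·29 = 32.
reckless pays cost 7 for the screening, so net payoff = 32 − 7 = 25.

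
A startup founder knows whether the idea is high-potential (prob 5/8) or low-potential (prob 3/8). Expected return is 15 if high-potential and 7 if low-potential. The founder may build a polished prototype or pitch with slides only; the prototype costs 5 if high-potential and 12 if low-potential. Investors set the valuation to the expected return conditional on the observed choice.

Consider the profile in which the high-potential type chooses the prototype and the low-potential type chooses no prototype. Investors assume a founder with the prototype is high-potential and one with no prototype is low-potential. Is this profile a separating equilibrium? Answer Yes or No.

Under these beliefs, the prototype earns valuation 15 and no prototype earns valuation 7.
high-potential: the prototype nets 15 − 5 = 10; no prototype nets 7. high-potential prefers the prototype.
low-potential: the prototype nets 15 − 12 = 3; no prototype nets 7. low-potential prefers no prototype.
Neither type deviates, so the separating profile is an equilibrium.

Yes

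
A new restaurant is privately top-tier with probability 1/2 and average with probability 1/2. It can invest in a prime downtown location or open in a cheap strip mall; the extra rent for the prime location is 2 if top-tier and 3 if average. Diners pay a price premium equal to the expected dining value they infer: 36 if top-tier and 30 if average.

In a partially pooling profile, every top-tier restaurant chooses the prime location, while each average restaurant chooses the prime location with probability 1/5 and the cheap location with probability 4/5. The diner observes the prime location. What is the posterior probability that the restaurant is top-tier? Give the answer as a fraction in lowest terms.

P(the prime location) = (1/2)·1 + (1/2)·(1/5) = 3/5.
By Bayes' rule, P(top-tier | the prime location) = (1/2) / (3/5) = 5/6.

5/6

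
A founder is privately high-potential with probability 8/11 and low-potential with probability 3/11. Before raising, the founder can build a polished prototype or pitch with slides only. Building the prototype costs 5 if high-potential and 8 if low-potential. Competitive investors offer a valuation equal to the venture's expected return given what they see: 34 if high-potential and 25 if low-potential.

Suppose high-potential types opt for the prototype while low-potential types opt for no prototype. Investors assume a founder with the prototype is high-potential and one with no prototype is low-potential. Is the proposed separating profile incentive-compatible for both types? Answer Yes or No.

Under these beliefs, the prototype earns valuation 34 and no prototype earns valuation 25.
high-potential: the prototype nets 34 − 5 = 29; no prototype nets 25. high-potential prefers the prototype.
low-potential: the prototype nets 34 − 8 = 26; no prototype nets 25. low-potential would deviate to the prototype.
low-potential has a profitable deviation, so the profile is not an equilibrium.

No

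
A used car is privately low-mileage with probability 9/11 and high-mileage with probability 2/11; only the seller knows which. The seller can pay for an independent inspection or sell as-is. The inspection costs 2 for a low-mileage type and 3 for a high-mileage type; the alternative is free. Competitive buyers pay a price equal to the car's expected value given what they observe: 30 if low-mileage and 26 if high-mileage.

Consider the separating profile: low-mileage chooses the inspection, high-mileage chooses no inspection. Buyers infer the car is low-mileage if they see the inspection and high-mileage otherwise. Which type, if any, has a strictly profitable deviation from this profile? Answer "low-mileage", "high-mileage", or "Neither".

The inspection pays 30; no inspection pays 26.
low-mileage: assigned the inspection, nets 30 − 2 = 28; deviating to no inspection nets 26.
high-mileage: assigned no inspection, nets 26; deviating to the inspection nets 30 − 3 = 27.
The high-mileage type gains 1 by deviating.

high-mileage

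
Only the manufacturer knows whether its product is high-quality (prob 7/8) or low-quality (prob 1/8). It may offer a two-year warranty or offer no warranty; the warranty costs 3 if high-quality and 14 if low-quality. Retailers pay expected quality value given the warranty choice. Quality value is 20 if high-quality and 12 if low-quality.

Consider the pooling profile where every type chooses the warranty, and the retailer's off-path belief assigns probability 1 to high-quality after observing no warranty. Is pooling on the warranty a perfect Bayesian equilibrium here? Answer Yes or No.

On path, the retailer holds the prior and pays 7/8·20 + 1/8·12 = 19. Off path (no warranty), believing high-quality, it pays 20.
high-quality: the warranty nets 19 − 3 = 16; no warranty nets 20. high-quality would deviate.
low-quality: the warranty nets 19 − 14 = 5; no warranty nets 20. low-quality would deviate.
A type deviates, so pooling fails.

No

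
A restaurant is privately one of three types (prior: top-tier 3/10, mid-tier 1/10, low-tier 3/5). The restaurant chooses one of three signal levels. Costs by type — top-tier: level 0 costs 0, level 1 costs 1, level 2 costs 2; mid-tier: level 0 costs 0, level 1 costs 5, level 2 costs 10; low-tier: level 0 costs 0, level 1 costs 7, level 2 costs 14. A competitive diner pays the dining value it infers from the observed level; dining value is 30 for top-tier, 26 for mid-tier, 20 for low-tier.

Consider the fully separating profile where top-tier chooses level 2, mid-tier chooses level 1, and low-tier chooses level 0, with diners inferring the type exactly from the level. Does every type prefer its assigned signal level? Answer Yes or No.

Separating price premiums: level 2 → 30, level 1 → 26, level 0 → 20.
top-tier (assigned level 2): level 0: 20 − 0 = 20; level 1: 26 − 1 = 25; level 2: 30 − 2 = 28. top-tier stays.
mid-tier (assigned level 1): level 0: 20 − 0 = 20; level 1: 26 − 5 = 21; level 2: 30 − 10 = 20. mid-tier stays.
low-tier (assigned level 0): level 0: 20 − 0 = 20; level 1: 26 − 7 = 19; level 2: 30 − 14 = 16. low-tier stays.
Every type prefers its assigned level; separation holds.

Yes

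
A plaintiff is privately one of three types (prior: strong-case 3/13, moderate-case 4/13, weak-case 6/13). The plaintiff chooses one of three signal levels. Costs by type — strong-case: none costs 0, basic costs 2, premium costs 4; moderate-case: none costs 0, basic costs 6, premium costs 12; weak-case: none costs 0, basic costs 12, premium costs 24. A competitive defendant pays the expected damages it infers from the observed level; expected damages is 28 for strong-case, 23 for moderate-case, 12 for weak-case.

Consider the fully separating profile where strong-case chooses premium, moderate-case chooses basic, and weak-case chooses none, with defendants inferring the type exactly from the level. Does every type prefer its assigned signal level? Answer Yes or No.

Yes

Separating settlements: premium → 28, basic → 23, none → 12.
strong-case (assigned premium): none: 12 − 0 = 12; basic: 23 − 2 = 21; premium: 28 − 4 = 24. strong-case stays.
moderate-case (assigned basic): none: 12 − 0 = 12; basic: 23 − 6 = 17; premium: 28 − 12 = 16. moderate-case stays.
weak-case (assigned none): none: 12 − 0 = 12; basic: 23 − 12 = 11; premium: 28 − 24 = 4. weak-case stays.
Every type prefers its assigned level; separation holds.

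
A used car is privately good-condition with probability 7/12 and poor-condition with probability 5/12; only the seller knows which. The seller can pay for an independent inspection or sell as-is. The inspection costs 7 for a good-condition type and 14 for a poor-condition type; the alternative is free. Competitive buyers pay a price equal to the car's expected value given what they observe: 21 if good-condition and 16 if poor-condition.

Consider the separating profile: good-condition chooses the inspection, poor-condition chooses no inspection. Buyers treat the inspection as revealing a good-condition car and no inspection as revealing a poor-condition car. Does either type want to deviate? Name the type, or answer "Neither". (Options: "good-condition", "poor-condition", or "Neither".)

good-condition

The inspection pays 21; no inspection pays 16.
good-condition: assigned the inspection, nets 21 − 7 = 14; deviating to no inspection nets 16.
poor-condition: assigned no inspection, nets 16; deviating to the inspection nets 21 − 14 = 7.
The good-condition type gains 2 by deviating.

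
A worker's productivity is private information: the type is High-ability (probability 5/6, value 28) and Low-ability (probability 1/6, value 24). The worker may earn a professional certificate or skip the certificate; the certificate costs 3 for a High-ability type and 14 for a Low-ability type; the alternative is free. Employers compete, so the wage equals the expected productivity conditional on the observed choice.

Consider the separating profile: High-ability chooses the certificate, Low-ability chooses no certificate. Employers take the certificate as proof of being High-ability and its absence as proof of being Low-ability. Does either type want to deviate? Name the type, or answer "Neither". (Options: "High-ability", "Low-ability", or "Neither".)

The certificate pays 28; no certificate pays 24.
High-ability: assigned the certificate, nets 28 − 3 = 25; deviating to no certificate nets 24.
Low-ability: assigned no certificate, nets 24; deviating to the certificate nets 28 − 14 = 14.
Both types strictly prefer their assigned action; no profitable deviation.

Neither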